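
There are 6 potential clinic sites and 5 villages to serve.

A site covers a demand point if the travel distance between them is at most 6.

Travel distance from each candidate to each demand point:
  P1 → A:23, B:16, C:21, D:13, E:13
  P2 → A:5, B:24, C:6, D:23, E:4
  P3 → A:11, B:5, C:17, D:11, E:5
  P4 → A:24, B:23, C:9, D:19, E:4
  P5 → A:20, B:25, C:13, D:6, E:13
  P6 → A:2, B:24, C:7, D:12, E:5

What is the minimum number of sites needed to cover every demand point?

3

Coverage sets (demand points within 6 of each site):
  P1: {}
  P2: {A, C, E}
  P3: {B, E}
  P4: {E}
  P5: {D}
  P6: {A, E}
No 2 sites suffice: every size-2 union leaves at least one demand point uncovered.
But {P2, P3, P5} covers everything, so the minimum is 3.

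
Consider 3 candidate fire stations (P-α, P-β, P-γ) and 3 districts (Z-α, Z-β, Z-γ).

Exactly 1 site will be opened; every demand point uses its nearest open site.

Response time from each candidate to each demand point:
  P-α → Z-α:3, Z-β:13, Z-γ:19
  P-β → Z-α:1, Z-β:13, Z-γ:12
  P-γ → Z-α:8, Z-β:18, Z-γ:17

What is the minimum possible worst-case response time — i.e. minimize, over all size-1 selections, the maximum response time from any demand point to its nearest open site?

Open {P-β}.
  Farthest demand point is Z-β at response time 13 (to P-β); all others are ≤ 13.
With {P-γ} the worst case is 18.
With {P-α} the worst case is 19.
No size-1 selection achieves below 13.

13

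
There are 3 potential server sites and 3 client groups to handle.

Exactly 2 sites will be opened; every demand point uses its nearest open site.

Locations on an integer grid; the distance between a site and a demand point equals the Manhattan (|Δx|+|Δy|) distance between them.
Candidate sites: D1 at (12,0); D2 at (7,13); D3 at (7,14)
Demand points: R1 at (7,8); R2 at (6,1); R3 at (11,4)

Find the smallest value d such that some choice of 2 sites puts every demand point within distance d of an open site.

7

Open {D1, D2}.
  Farthest demand point is R2 at distance 7 (to D1); all others are ≤ 7.
With {D1, D3} the worst case is 7.
With {D2, D3} the worst case is 13.
No size-2 selection achieves below 7.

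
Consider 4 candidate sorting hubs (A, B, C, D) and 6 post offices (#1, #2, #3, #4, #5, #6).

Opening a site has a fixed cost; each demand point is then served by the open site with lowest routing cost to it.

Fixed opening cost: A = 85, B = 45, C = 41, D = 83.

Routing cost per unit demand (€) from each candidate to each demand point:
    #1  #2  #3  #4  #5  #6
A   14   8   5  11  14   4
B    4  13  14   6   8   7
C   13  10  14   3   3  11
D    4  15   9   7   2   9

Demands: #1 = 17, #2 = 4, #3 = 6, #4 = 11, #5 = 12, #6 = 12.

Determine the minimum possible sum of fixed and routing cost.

418

Open {A, B, C}: assign each demand point to its cheapest open site.
  #1→B 17×4=68, #2→A 4×8=32, #3→A 6×5=30, #4→C 11×3=33, #5→C 12×3=36, #6→A 12×4=48
  routing cost 247, fixed 171 → total 418.
Compare {B, C}: routing cost 345 + fixed 86 = 431.
Compare {A, C, D}: routing cost 235 + fixed 209 = 444.
Compare {A, D}: routing cost 279 + fixed 168 = 447.
All other subsets cost ≥ 431. Minimum total cost: 418.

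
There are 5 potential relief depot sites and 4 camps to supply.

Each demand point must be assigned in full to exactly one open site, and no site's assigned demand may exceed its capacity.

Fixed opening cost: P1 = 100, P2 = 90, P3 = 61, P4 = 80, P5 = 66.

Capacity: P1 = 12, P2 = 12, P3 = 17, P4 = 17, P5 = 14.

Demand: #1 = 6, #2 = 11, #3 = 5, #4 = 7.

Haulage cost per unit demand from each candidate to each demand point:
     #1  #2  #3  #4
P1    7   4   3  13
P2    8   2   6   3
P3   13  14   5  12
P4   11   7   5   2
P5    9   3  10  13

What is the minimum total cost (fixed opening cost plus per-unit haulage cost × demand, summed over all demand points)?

345

Open {P3, P4, P5}; cheapest assignment that respects the capacities:
  P3 (cap 17, load 5): #3 — cost 5×5 = 25
  P4 (cap 17, load 13): #1, #4 — cost 6×11 + 7×2 = 80
  P5 (cap 14, load 11): #2 — cost 11×3 = 33
  Shipping 138, fixed 207 → total 345.
  Any other capacity-feasible assignment to {P3, P4, P5} ships for at least 138.
Compare {P1, P4, P5}: its best feasible assignment gives total 350.
Compare {P2, P4, P5}: its best feasible assignment gives total 351.
Every other set of open sites that can feasibly serve all demand totals ≥ 350 even under its best assignment. Minimum: 345.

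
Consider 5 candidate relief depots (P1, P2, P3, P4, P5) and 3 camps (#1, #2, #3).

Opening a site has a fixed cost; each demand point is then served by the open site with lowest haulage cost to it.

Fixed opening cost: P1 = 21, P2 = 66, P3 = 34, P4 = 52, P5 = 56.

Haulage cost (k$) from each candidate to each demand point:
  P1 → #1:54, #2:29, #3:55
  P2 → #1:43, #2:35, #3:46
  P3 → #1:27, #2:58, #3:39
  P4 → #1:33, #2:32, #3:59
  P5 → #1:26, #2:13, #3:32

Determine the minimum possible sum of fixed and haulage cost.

127

Open {P5}: assign each demand point to its cheapest open site.
  #1→P5 26, #2→P5 13, #3→P5 32
  haulage cost 71, fixed 56 → total 127.
Compare {P1, P5}: haulage cost 71 + fixed 77 = 148.
Compare {P1, P3}: haulage cost 95 + fixed 55 = 150.
Compare {P3}: haulage cost 124 + fixed 34 = 158.
All other subsets cost ≥ 148. Minimum total cost: 127.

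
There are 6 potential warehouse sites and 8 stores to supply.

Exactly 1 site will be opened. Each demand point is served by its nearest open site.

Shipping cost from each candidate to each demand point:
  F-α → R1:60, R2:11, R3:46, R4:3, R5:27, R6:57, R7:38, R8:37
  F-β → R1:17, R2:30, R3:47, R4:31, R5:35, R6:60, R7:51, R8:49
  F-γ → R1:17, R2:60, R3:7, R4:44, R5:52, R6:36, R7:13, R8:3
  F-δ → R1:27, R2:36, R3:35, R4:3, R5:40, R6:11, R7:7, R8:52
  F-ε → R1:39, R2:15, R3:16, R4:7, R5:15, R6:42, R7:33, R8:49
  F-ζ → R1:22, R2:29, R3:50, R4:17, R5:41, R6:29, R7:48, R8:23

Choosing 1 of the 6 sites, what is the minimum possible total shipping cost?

Open {F-δ}.
  R1→F-δ 27, R2→F-δ 36, R3→F-δ 35, R4→F-δ 3, R5→F-δ 40, R6→F-δ 11, R7→F-δ 7, R8→F-δ 52  ⇒ total 211.
Compare {F-ε}: total 216.
Compare {F-γ}: total 232.
No size-1 selection does better; minimum is 211.

211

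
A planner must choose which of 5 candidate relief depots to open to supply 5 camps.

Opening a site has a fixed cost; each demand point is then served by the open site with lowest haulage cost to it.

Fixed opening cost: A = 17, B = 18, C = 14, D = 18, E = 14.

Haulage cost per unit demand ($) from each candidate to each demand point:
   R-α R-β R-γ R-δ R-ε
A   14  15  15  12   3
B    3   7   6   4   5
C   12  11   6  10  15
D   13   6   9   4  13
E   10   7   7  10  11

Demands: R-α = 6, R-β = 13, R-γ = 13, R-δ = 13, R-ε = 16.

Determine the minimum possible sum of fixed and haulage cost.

322

Open {A, B}: assign each demand point to its cheapest open site.
  R-α→B 6×3=18, R-β→B 13×7=91, R-γ→B 13×6=78, R-δ→B 13×4=52, R-ε→A 16×3=48
  haulage cost 287, fixed 35 → total 322.
Compare {A, B, D}: haulage cost 274 + fixed 53 = 327.
Compare {A, B, C}: haulage cost 287 + fixed 49 = 336.
Compare {A, B, E}: haulage cost 287 + fixed 49 = 336.
All other subsets cost ≥ 327. Minimum total cost: 322.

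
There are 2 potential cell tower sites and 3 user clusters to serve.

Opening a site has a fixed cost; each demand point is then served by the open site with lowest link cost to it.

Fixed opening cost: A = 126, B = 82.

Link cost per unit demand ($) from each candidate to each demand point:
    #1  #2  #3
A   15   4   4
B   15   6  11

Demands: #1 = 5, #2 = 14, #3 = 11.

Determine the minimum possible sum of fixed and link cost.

Open {A}: assign each demand point to its cheapest open site.
  #1→A 5×15=75, #2→A 14×4=56, #3→A 11×4=44
  link cost 175, fixed 126 → total 301.
Compare {B}: link cost 280 + fixed 82 = 362.
Compare {A, B}: link cost 175 + fixed 208 = 383.

301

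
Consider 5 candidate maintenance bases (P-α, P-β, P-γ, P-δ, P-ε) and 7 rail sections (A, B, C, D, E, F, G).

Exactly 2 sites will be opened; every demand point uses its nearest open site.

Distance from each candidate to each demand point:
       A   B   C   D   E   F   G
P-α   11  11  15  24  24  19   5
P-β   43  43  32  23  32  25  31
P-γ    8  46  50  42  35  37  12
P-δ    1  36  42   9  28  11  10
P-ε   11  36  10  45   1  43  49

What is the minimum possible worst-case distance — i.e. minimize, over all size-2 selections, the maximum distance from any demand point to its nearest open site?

Open {P-α, P-β}.
  Farthest demand point is E at distance 24 (to P-α); all others are ≤ 24.
With {P-α, P-γ} the worst case is 24.
With {P-α, P-δ} the worst case is 24.
No size-2 selection achieves below 24.

24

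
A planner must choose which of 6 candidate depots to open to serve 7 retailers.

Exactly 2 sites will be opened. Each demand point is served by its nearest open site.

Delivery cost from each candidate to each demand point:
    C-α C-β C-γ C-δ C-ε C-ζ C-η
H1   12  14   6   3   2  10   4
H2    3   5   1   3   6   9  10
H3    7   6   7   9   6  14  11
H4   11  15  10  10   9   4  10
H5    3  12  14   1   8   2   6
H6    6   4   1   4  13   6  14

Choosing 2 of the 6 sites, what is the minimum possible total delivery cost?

Open {H2, H5}.
  C-α→H2 3, C-β→H2 5, C-γ→H2 1, C-δ→H5 1, C-ε→H2 6, C-ζ→H5 2, C-η→H5 6  ⇒ total 24.
Compare {H5, H6}: total 25.
Compare {H1, H6}: total 26.
No size-2 selection does better; minimum is 24.

24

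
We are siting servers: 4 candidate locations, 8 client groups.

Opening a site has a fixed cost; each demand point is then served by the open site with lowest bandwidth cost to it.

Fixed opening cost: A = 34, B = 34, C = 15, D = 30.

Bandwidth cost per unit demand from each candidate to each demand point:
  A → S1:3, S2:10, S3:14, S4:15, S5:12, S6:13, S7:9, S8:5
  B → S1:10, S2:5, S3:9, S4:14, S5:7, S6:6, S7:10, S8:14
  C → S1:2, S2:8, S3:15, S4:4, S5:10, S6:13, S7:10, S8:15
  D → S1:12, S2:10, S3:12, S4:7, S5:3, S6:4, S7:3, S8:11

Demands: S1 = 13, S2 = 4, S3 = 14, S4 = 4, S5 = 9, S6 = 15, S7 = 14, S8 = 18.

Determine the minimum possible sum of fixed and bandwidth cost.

520

Open {A, B, C, D}: assign each demand point to its cheapest open site.
  S1→C 13×2=26, S2→B 4×5=20, S3→B 14×9=126, S4→C 4×4=16, S5→D 9×3=27, S6→D 15×4=60, S7→D 14×3=42, S8→A 18×5=90
  bandwidth cost 407, fixed 113 → total 520.
Compare {A, B, D}: bandwidth cost 432 + fixed 98 = 530.
Compare {A, C, D}: bandwidth cost 461 + fixed 79 = 540.
Compare {A, D}: bandwidth cost 494 + fixed 64 = 558.
All other subsets cost ≥ 530. Minimum total cost: 520.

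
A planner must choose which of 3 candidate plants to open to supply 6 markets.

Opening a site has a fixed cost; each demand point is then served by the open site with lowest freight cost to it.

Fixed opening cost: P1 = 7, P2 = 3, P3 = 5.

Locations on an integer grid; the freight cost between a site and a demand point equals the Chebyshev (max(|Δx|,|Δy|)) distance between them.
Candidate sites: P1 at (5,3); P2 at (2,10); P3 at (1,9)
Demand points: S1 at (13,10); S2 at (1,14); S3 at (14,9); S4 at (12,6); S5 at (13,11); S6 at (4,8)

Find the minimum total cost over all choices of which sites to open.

48

Open {P1, P2}: assign each demand point to its cheapest open site.
  S1→P1 8, S2→P2 4, S3→P1 9, S4→P1 7, S5→P1 8, S6→P2 2
  freight cost 38, fixed 10 → total 48.
Compare {P1, P3}: freight cost 40 + fixed 12 = 52.
Compare {P2}: freight cost 50 + fixed 3 = 53.
Compare {P1, P2, P3}: freight cost 38 + fixed 15 = 53.
All other subsets cost ≥ 52. Minimum total cost: 48.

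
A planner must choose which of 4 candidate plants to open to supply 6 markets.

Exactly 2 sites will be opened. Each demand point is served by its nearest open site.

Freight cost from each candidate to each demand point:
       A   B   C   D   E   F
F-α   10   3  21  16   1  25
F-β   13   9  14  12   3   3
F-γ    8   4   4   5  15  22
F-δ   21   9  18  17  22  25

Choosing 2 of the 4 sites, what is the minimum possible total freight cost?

27

Open {F-β, F-γ}.
  A→F-γ 8, B→F-γ 4, C→F-γ 4, D→F-γ 5, E→F-β 3, F→F-β 3  ⇒ total 27.
Compare {F-α, F-β}: total 43.
Compare {F-α, F-γ}: total 43.
No size-2 selection does better; minimum is 27.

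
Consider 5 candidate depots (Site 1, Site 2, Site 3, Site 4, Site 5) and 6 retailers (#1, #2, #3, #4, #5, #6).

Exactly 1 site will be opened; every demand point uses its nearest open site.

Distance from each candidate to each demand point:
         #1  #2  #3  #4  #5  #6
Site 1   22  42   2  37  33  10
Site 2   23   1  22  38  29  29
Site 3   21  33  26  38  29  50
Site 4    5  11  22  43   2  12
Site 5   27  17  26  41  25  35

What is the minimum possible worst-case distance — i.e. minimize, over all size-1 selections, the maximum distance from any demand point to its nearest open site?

Open {Site 2}.
  Farthest demand point is #4 at distance 38 (to Site 2); all others are ≤ 38.
With {Site 5} the worst case is 41.
With {Site 1} the worst case is 42.
No size-1 selection achieves below 38.

38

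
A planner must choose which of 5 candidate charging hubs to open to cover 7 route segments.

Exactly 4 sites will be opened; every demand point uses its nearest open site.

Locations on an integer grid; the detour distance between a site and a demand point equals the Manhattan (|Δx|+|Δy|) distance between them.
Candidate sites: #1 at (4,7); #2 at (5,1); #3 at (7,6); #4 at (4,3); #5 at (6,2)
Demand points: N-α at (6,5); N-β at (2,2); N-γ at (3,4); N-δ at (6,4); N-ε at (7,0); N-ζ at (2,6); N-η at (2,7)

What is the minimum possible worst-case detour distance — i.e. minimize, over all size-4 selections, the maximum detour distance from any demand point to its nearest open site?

3

Open {#1, #2, #3, #4}.
  Farthest demand point is N-β at detour distance 3 (to #4); all others are ≤ 3.
With {#1, #2, #4, #5} the worst case is 3.
With {#1, #3, #4, #5} the worst case is 3.
No size-4 selection achieves below 3.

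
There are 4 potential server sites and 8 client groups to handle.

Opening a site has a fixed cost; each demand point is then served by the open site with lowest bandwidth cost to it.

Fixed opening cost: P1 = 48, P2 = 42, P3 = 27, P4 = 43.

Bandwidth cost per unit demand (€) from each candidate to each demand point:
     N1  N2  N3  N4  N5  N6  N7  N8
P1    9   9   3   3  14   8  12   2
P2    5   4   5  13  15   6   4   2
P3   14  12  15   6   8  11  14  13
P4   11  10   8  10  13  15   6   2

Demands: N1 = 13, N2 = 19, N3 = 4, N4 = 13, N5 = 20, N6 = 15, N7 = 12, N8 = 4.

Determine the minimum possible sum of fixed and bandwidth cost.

Open {P2, P3}: assign each demand point to its cheapest open site.
  N1→P2 13×5=65, N2→P2 19×4=76, N3→P2 4×5=20, N4→P3 13×6=78, N5→P3 20×8=160, N6→P2 15×6=90, N7→P2 12×4=48, N8→P2 4×2=8
  bandwidth cost 545, fixed 69 → total 614.
Compare {P1, P2, P3}: bandwidth cost 498 + fixed 117 = 615.
Compare {P2, P3, P4}: bandwidth cost 545 + fixed 112 = 657.
Compare {P1, P2, P3, P4}: bandwidth cost 498 + fixed 160 = 658.
All other subsets cost ≥ 615. Minimum total cost: 614.

614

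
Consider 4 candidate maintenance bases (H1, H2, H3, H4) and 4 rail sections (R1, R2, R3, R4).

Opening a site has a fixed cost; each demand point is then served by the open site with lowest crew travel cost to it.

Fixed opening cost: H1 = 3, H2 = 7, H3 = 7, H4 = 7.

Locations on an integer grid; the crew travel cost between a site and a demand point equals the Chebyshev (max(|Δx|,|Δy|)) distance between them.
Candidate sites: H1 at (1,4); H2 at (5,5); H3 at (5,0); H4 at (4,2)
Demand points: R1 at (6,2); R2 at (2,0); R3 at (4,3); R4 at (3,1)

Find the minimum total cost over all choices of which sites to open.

13

Open {H4}: assign each demand point to its cheapest open site.
  R1→H4 2, R2→H4 2, R3→H4 1, R4→H4 1
  crew travel cost 6, fixed 7 → total 13.
Compare {H1, H4}: crew travel cost 6 + fixed 10 = 16.
Compare {H3}: crew travel cost 10 + fixed 7 = 17.
Compare {H1}: crew travel cost 15 + fixed 3 = 18.
All other subsets cost ≥ 16. Minimum total cost: 13.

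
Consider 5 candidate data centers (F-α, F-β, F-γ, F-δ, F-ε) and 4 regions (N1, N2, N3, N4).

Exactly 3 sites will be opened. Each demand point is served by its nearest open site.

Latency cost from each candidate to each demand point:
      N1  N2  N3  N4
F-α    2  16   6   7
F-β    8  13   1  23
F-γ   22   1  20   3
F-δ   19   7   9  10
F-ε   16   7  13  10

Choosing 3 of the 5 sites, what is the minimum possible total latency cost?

7

Open {F-α, F-β, F-γ}.
  N1→F-α 2, N2→F-γ 1, N3→F-β 1, N4→F-γ 3  ⇒ total 7.
Compare {F-α, F-γ, F-δ}: total 12.
Compare {F-α, F-γ, F-ε}: total 12.
No size-3 selection does better; minimum is 7.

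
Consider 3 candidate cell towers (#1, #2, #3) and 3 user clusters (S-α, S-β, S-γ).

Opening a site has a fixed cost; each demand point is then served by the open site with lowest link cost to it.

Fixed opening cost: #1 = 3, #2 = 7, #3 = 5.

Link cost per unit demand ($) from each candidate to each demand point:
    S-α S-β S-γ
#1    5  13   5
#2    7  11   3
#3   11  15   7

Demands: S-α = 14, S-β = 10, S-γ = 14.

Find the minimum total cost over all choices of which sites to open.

Open {#1, #2}: assign each demand point to its cheapest open site.
  S-α→#1 14×5=70, S-β→#2 10×11=110, S-γ→#2 14×3=42
  link cost 222, fixed 10 → total 232.
Compare {#1, #2, #3}: link cost 222 + fixed 15 = 237.
Compare {#2}: link cost 250 + fixed 7 = 257.
Compare {#2, #3}: link cost 250 + fixed 12 = 262.
All other subsets cost ≥ 237. Minimum total cost: 232.

232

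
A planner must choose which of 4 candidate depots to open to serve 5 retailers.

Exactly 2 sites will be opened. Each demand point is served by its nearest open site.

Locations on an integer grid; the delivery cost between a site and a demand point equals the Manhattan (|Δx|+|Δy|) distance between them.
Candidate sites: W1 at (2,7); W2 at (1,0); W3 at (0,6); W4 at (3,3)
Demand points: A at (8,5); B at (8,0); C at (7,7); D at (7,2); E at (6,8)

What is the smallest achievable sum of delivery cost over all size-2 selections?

30

Open {W1, W4}.
  A→W4 7, B→W4 8, C→W1 5, D→W4 5, E→W1 5  ⇒ total 30.
Compare {W1, W2}: total 33.
Compare {W2, W4}: total 35.
No size-2 selection does better; minimum is 30.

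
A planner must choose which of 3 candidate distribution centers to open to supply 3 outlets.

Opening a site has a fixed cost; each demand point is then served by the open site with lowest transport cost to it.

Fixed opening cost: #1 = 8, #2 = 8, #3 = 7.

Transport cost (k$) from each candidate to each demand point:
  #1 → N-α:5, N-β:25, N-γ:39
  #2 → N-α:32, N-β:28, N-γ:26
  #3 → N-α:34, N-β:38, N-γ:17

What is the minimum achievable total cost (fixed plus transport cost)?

Open {#1, #3}: assign each demand point to its cheapest open site.
  N-α→#1 5, N-β→#1 25, N-γ→#3 17
  transport cost 47, fixed 15 → total 62.
Compare {#1, #2, #3}: transport cost 47 + fixed 23 = 70.
Compare {#1, #2}: transport cost 56 + fixed 16 = 72.
Compare {#1}: transport cost 69 + fixed 8 = 77.
All other subsets cost ≥ 70. Minimum total cost: 62.

62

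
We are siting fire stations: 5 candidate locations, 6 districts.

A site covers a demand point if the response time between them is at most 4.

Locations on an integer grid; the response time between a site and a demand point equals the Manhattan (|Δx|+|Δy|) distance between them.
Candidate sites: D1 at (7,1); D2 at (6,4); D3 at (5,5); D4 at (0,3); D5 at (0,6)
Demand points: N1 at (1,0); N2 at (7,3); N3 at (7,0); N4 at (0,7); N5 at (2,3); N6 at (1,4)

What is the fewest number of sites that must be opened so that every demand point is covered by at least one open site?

Coverage sets (demand points within 4 of each site):
  D1: {N2, N3}
  D2: {N2}
  D3: {N2}
  D4: {N1, N4, N5, N6}
  D5: {N4, N6}
No single site covers all 6 demand points.
But {D1, D4} covers everything, so the minimum is 2.

2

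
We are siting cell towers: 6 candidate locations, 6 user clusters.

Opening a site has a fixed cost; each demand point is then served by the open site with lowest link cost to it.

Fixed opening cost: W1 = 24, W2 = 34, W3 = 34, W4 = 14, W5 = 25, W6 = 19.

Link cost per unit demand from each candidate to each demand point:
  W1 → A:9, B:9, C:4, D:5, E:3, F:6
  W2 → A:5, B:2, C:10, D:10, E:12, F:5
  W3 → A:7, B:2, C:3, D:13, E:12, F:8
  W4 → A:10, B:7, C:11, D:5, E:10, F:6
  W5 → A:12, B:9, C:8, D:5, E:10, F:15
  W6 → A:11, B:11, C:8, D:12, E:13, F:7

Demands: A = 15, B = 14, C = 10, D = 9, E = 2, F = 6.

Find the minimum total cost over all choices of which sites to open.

Open {W1, W2}: assign each demand point to its cheapest open site.
  A→W2 15×5=75, B→W2 14×2=28, C→W1 10×4=40, D→W1 9×5=45, E→W1 2×3=6, F→W2 6×5=30
  link cost 224, fixed 58 → total 282.
Compare {W1, W2, W4}: link cost 224 + fixed 72 = 296.
Compare {W1, W2, W6}: link cost 224 + fixed 77 = 301.
Compare {W1, W2, W3}: link cost 214 + fixed 92 = 306.
All other subsets cost ≥ 296. Minimum total cost: 282.

282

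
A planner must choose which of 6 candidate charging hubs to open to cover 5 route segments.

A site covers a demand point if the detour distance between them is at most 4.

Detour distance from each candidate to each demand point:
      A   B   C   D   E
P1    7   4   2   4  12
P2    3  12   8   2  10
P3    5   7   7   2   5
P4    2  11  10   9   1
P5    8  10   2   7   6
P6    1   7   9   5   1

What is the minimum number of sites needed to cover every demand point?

2

Coverage sets (demand points within 4 of each site):
  P1: {B, C, D}
  P2: {A, D}
  P3: {D}
  P4: {A, E}
  P5: {C}
  P6: {A, E}
No single site covers all 5 demand points.
But {P1, P4} covers everything, so the minimum is 2.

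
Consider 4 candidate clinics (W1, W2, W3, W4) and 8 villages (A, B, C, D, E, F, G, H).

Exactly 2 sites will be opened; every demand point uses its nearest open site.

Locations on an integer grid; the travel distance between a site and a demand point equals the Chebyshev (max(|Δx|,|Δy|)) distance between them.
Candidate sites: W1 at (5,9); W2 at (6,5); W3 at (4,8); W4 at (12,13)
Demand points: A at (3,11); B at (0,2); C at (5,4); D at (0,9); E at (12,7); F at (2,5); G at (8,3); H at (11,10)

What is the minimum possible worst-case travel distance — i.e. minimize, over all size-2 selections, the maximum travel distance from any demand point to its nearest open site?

Open {W1, W2}.
  Farthest demand point is B at travel distance 6 (to W2); all others are ≤ 6.
With {W2, W3} the worst case is 6.
With {W2, W4} the worst case is 6.
No size-2 selection achieves below 6.

6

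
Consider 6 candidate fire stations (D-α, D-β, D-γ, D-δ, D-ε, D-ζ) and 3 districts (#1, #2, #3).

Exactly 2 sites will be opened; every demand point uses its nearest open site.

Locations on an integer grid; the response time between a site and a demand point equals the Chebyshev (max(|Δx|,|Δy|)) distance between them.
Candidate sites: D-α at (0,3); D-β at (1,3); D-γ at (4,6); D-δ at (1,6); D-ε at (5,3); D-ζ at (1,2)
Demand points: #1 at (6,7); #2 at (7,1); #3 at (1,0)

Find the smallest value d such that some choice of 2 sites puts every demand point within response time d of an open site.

Open {D-α, D-ε}.
  Farthest demand point is #1 at response time 4 (to D-ε); all others are ≤ 4.
With {D-β, D-ε} the worst case is 4.
With {D-γ, D-ε} the worst case is 4.
No size-2 selection achieves below 4.

4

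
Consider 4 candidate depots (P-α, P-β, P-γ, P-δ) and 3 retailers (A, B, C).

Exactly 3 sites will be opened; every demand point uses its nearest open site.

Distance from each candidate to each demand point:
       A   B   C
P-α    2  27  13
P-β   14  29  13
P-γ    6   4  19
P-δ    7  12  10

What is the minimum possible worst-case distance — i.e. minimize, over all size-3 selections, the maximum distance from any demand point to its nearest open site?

10

Open {P-α, P-γ, P-δ}.
  Farthest demand point is C at distance 10 (to P-δ); all others are ≤ 10.
With {P-β, P-γ, P-δ} the worst case is 10.
With {P-α, P-β, P-δ} the worst case is 12.
No size-3 selection achieves below 10.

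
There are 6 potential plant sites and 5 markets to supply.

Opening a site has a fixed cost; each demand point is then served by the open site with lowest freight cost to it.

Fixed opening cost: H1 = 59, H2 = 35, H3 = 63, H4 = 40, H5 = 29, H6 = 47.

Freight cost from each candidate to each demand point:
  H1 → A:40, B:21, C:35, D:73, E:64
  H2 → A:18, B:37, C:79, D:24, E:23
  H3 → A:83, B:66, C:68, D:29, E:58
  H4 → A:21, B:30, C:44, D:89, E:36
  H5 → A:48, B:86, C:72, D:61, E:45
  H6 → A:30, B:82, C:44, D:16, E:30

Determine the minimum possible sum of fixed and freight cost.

Open {H2, H4}: assign each demand point to its cheapest open site.
  A→H2 18, B→H4 30, C→H4 44, D→H2 24, E→H2 23
  freight cost 139, fixed 75 → total 214.
Compare {H1, H2}: freight cost 121 + fixed 94 = 215.
Compare {H2}: freight cost 181 + fixed 35 = 216.
Compare {H2, H6}: freight cost 138 + fixed 82 = 220.
All other subsets cost ≥ 215. Minimum total cost: 214.

214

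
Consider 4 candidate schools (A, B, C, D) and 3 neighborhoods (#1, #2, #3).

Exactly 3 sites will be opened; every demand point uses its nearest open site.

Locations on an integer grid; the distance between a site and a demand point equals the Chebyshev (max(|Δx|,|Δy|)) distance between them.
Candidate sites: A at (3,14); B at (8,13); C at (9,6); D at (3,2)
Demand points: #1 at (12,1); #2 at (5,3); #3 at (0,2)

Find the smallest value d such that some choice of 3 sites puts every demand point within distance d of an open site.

Open {A, C, D}.
  Farthest demand point is #1 at distance 5 (to C); all others are ≤ 5.
With {B, C, D} the worst case is 5.
With {A, B, C} the worst case is 9.
No size-3 selection achieves below 5.

5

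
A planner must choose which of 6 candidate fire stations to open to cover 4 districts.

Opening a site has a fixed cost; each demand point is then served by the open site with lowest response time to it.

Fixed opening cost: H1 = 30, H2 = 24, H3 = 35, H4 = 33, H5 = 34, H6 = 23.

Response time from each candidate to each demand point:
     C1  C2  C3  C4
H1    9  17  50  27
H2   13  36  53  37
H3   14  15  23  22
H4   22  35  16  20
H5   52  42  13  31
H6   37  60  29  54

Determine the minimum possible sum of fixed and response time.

109

Open {H3}: assign each demand point to its cheapest open site.
  C1→H3 14, C2→H3 15, C3→H3 23, C4→H3 22
  response time 74, fixed 35 → total 109.
Compare {H1, H4}: response time 62 + fixed 63 = 125.
Compare {H4}: response time 93 + fixed 33 = 126.
Compare {H1, H5}: response time 66 + fixed 64 = 130.
All other subsets cost ≥ 125. Minimum total cost: 109.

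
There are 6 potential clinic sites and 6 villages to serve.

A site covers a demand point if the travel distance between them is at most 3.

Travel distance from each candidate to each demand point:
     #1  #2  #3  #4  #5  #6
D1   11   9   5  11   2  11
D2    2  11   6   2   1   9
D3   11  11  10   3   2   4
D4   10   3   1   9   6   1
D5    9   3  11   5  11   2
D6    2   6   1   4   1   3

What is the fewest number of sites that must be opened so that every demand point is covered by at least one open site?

Coverage sets (demand points within 3 of each site):
  D1: {#5}
  D2: {#1, #4, #5}
  D3: {#4, #5}
  D4: {#2, #3, #6}
  D5: {#2, #6}
  D6: {#1, #3, #5, #6}
No single site covers all 6 demand points.
But {D2, D4} covers everything, so the minimum is 2.

2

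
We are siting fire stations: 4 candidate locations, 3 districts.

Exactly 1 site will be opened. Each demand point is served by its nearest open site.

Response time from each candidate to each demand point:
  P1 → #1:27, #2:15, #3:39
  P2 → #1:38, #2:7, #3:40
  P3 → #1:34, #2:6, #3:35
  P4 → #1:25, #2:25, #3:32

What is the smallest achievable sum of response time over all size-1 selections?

Open {P3}.
  #1→P3 34, #2→P3 6, #3→P3 35  ⇒ total 75.
Compare {P1}: total 81.
Compare {P4}: total 82.
No size-1 selection does better; minimum is 75.

75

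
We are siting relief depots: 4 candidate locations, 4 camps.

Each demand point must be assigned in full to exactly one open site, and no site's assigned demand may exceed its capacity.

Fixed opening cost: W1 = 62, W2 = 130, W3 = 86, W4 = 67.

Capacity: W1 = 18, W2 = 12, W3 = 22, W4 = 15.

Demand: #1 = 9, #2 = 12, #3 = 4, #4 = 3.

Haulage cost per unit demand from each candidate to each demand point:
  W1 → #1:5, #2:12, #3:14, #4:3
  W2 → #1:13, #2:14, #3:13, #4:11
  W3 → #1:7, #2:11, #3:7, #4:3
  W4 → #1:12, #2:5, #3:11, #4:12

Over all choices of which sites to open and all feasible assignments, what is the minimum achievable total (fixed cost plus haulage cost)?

Open {W1, W4}; cheapest assignment that respects the capacities:
  W1 (cap 18, load 16): #1, #3, #4 — cost 9×5 + 4×14 + 3×3 = 110
  W4 (cap 15, load 12): #2 — cost 12×5 = 60
  Shipping 170, fixed 129 → total 299.
  Any other capacity-feasible assignment to {W1, W4} ships for at least 170.
Compare {W3, W4}: its best feasible assignment gives total 313.
Compare {W1, W3, W4}: its best feasible assignment gives total 357.
Every other set of open sites that can feasibly serve all demand totals ≥ 313 even under its best assignment. Minimum: 299.

299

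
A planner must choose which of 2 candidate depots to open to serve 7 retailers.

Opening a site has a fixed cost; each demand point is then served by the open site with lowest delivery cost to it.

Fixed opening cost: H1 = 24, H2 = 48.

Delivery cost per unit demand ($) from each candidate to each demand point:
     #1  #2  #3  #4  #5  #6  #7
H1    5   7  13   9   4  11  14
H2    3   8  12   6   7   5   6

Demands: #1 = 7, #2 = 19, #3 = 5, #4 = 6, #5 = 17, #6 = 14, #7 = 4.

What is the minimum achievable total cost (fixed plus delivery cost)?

484

Open {H1, H2}: assign each demand point to its cheapest open site.
  #1→H2 7×3=21, #2→H1 19×7=133, #3→H2 5×12=60, #4→H2 6×6=36, #5→H1 17×4=68, #6→H2 14×5=70, #7→H2 4×6=24
  delivery cost 412, fixed 72 → total 484.
Compare {H2}: delivery cost 482 + fixed 48 = 530.
Compare {H1}: delivery cost 565 + fixed 24 = 589.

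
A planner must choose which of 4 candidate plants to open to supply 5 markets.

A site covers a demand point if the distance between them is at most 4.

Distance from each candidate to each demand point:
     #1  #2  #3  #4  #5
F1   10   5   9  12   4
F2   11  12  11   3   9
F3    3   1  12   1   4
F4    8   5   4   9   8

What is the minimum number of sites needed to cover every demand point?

2

Coverage sets (demand points within 4 of each site):
  F1: {#5}
  F2: {#4}
  F3: {#1, #2, #4, #5}
  F4: {#3}
No single site covers all 5 demand points.
But {F3, F4} covers everything, so the minimum is 2.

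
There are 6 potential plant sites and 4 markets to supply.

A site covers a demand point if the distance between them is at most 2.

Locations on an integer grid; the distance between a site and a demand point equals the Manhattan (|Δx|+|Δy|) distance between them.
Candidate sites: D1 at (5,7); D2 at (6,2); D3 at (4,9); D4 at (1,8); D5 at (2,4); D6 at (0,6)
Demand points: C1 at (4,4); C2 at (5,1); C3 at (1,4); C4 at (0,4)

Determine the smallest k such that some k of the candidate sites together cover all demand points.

Coverage sets (demand points within 2 of each site):
  D1: {}
  D2: {C2}
  D3: {}
  D4: {}
  D5: {C1, C3, C4}
  D6: {C4}
No single site covers all 4 demand points.
But {D2, D5} covers everything, so the minimum is 2.

2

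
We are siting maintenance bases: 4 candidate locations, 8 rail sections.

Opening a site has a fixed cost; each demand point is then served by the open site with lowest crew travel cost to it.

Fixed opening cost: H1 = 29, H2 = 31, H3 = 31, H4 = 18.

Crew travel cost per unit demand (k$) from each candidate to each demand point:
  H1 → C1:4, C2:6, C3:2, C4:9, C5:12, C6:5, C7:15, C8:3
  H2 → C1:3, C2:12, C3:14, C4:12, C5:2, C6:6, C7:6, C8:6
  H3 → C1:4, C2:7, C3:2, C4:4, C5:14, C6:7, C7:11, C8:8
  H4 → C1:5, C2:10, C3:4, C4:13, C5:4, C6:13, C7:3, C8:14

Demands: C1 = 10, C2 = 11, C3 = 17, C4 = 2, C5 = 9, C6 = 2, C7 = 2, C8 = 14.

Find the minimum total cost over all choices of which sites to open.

290

Open {H1, H2}: assign each demand point to its cheapest open site.
  C1→H2 10×3=30, C2→H1 11×6=66, C3→H1 17×2=34, C4→H1 2×9=18, C5→H2 9×2=18, C6→H1 2×5=10, C7→H2 2×6=12, C8→H1 14×3=42
  crew travel cost 230, fixed 60 → total 290.
Compare {H1, H4}: crew travel cost 252 + fixed 47 = 299.
Compare {H1, H2, H4}: crew travel cost 224 + fixed 78 = 302.
Compare {H1, H2, H3}: crew travel cost 220 + fixed 91 = 311.
All other subsets cost ≥ 299. Minimum total cost: 290.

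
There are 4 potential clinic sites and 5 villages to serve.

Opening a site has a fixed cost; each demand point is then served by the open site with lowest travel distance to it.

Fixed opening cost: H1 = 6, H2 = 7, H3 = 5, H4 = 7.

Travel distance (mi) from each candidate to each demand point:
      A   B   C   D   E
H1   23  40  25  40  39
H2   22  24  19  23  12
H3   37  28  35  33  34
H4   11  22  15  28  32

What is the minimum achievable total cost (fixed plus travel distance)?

97

Open {H2, H4}: assign each demand point to its cheapest open site.
  A→H4 11, B→H4 22, C→H4 15, D→H2 23, E→H2 12
  travel distance 83, fixed 14 → total 97.
Compare {H2, H3, H4}: travel distance 83 + fixed 19 = 102.
Compare {H1, H2, H4}: travel distance 83 + fixed 20 = 103.
Compare {H2}: travel distance 100 + fixed 7 = 107.
All other subsets cost ≥ 102. Minimum total cost: 97.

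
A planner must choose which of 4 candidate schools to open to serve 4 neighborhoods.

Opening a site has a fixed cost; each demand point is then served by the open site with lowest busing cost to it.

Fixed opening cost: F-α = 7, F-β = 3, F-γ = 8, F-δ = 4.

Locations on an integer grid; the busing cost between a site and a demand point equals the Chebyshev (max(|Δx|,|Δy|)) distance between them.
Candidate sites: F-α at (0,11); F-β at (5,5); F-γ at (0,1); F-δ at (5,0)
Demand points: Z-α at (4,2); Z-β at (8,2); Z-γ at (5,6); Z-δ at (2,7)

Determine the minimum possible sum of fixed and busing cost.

Open {F-β}: assign each demand point to its cheapest open site.
  Z-α→F-β 3, Z-β→F-β 3, Z-γ→F-β 1, Z-δ→F-β 3
  busing cost 10, fixed 3 → total 13.
Compare {F-β, F-δ}: busing cost 9 + fixed 7 = 16.
Compare {F-α, F-β}: busing cost 10 + fixed 10 = 20.
Compare {F-β, F-γ}: busing cost 10 + fixed 11 = 21.
All other subsets cost ≥ 16. Minimum total cost: 13.

13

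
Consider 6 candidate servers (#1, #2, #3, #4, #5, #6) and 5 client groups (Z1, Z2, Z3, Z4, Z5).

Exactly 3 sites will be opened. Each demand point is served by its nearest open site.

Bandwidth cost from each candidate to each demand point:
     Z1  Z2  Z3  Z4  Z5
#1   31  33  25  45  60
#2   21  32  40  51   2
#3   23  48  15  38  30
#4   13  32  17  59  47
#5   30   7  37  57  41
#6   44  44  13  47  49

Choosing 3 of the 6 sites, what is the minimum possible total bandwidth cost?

83

Open {#2, #3, #5}.
  Z1→#2 21, Z2→#5 7, Z3→#3 15, Z4→#3 38, Z5→#2 2  ⇒ total 83.
Compare {#2, #4, #5}: total 90.
Compare {#2, #5, #6}: total 90.
No size-3 selection does better; minimum is 83.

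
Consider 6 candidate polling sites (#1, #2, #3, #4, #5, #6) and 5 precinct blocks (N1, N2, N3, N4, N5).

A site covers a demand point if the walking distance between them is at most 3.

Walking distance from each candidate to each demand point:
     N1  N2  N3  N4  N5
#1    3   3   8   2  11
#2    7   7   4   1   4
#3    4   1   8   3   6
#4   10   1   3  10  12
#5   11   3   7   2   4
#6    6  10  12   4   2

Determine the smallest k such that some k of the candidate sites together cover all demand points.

3

Coverage sets (demand points within 3 of each site):
  #1: {N1, N2, N4}
  #2: {N4}
  #3: {N2, N4}
  #4: {N2, N3}
  #5: {N2, N4}
  #6: {N5}
No 2 sites suffice: every size-2 union leaves at least one demand point uncovered.
But {#1, #4, #6} covers everything, so the minimum is 3.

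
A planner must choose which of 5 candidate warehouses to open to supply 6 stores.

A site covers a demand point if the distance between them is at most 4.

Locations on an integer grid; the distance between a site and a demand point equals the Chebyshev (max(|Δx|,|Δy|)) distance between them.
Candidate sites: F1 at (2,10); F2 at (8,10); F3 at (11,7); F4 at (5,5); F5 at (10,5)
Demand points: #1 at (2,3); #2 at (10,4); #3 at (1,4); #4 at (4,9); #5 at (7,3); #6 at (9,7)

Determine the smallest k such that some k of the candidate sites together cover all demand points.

Coverage sets (demand points within 4 of each site):
  F1: {#4}
  F2: {#4, #6}
  F3: {#2, #5, #6}
  F4: {#1, #3, #4, #5, #6}
  F5: {#2, #5, #6}
No single site covers all 6 demand points.
But {F3, F4} covers everything, so the minimum is 2.

2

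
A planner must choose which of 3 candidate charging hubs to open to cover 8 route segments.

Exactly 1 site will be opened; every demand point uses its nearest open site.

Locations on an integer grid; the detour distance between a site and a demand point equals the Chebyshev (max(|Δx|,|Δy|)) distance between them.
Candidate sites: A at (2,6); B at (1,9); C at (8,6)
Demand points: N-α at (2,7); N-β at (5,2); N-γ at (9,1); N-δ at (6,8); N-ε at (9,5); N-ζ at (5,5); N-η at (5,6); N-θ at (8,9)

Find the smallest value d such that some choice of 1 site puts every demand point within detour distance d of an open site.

6

Open {C}.
  Farthest demand point is N-α at detour distance 6 (to C); all others are ≤ 6.
With {A} the worst case is 7.
With {B} the worst case is 8.
No size-1 selection achieves below 6.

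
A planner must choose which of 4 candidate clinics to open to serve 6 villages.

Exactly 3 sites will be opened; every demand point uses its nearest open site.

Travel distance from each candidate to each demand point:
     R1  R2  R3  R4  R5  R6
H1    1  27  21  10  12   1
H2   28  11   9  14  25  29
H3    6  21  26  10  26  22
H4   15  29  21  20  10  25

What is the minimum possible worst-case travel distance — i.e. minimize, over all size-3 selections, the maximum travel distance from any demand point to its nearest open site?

Open {H1, H2, H4}.
  Farthest demand point is R2 at travel distance 11 (to H2); all others are ≤ 11.
With {H1, H2, H3} the worst case is 12.
With {H1, H3, H4} the worst case is 21.
No size-3 selection achieves below 11.

11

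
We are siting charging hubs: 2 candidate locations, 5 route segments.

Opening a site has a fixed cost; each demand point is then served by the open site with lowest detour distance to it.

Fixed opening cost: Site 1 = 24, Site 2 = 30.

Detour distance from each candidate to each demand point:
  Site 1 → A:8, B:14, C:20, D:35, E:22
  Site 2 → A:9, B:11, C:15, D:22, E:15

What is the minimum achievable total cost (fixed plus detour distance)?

102

Open {Site 2}: assign each demand point to its cheapest open site.
  A→Site 2 9, B→Site 2 11, C→Site 2 15, D→Site 2 22, E→Site 2 15
  detour distance 72, fixed 30 → total 102.
Compare {Site 1}: detour distance 99 + fixed 24 = 123.
Compare {Site 1, Site 2}: detour distance 71 + fixed 54 = 125.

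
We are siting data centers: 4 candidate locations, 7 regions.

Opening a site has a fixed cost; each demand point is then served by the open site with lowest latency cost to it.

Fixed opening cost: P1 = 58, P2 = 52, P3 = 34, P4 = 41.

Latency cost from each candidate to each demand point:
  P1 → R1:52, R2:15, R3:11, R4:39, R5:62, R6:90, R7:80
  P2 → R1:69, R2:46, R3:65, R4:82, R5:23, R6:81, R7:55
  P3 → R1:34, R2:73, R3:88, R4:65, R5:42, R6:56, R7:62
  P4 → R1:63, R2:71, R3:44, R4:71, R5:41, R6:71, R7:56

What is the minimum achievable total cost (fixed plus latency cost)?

351

Open {P1, P3}: assign each demand point to its cheapest open site.
  R1→P3 34, R2→P1 15, R3→P1 11, R4→P1 39, R5→P3 42, R6→P3 56, R7→P3 62
  latency cost 259, fixed 92 → total 351.
Compare {P1, P2, P3}: latency cost 233 + fixed 144 = 377.
Compare {P1, P4}: latency cost 285 + fixed 99 = 384.
Compare {P1, P3, P4}: latency cost 252 + fixed 133 = 385.
All other subsets cost ≥ 377. Minimum total cost: 351.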